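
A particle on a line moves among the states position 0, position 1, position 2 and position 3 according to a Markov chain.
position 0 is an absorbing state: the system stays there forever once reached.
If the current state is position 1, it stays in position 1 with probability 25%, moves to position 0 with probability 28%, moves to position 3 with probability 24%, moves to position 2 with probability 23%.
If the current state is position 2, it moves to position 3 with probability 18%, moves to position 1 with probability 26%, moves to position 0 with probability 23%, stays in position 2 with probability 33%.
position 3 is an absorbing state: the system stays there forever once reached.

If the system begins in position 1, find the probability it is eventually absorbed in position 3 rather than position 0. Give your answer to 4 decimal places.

Let h(s) be the probability of absorption at position 3 starting from transient state s. Then h(position 3) = 1 and h(position 0) = 0. By first-step analysis:
h(position 1) = 0.28·0 + 0.25·h(position 1) + 0.23·h(position 2) + 0.24·1
h(position 2) = 0.23·0 + 0.26·h(position 1) + 0.33·h(position 2) + 0.18·1
Solving: h(position 1) = 0.4567, h(position 2) = 0.4459.
Starting from position 1, the probability is 0.4567.

0.4567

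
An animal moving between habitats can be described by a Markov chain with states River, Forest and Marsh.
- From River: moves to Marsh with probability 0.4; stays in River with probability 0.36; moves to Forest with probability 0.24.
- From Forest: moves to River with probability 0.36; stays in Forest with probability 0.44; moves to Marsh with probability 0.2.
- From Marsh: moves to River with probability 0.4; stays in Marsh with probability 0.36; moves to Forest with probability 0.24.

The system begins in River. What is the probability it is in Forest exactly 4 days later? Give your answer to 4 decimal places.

0.2995

Propagate the distribution vector 4 days from River.
After 0 days: (1.0000, 0.0000, 0.0000)
After 1 day: (0.3600, 0.2400, 0.4000)
After 2 days: (0.3760, 0.2880, 0.3360)
After 3 days: (0.3734, 0.2976, 0.3290)
After 4 days: (0.3732, 0.2995, 0.3273)
P(in Forest after 4 days) = 0.2995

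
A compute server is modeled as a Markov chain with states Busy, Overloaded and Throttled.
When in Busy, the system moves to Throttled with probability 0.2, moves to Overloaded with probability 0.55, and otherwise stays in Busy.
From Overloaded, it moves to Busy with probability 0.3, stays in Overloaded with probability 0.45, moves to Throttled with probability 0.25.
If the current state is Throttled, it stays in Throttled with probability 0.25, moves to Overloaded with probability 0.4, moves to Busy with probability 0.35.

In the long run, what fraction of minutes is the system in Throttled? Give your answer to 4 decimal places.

0.2352

Let the stationary distribution be π with π = πP and π_1 + π_2 + π_3 = 1.
π_1 = 0.25·π_1 + 0.3·π_2 + 0.35·π_3
π_2 = 0.55·π_1 + 0.45·π_2 + 0.4·π_3
Solving with the normalization constraint gives π = (0.2969, 0.4679, 0.2352).
So the stationary probability of Throttled is 0.2352.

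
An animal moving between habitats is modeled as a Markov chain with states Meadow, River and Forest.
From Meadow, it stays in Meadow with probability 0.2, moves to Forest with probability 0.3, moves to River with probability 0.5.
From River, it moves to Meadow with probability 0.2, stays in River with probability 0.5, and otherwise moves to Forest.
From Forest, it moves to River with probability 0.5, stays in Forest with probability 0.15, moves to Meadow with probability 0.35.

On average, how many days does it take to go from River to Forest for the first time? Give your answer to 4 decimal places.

Let t(s) be the expected number of days to first reach Forest from state s, with t(Forest) = 0. Conditioning on the first day:
t(Meadow) = 1 + 0.2·t(Meadow) + 0.5·t(River)
t(River) = 1 + 0.2·t(Meadow) + 0.5·t(River)
Solving: t(Meadow) = 3.3333, t(River) = 3.3333.
Expected days from River to Forest: 3.3333.

3.3333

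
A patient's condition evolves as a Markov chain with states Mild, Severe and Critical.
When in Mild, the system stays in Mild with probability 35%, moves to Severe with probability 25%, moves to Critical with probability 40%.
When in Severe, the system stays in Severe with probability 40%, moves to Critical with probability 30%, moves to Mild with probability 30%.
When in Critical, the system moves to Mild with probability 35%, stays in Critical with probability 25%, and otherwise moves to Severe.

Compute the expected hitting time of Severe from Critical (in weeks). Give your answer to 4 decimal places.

Let t(s) be the expected number of weeks to first reach Severe from state s, with t(Severe) = 0. Conditioning on the first week:
t(Mild) = 1 + 0.35·t(Mild) + 0.4·t(Critical)
t(Critical) = 1 + 0.35·t(Mild) + 0.25·t(Critical)
Solving: t(Mild) = 3.3094, t(Critical) = 2.8777.
Expected weeks from Critical to Severe: 2.8777.

2.8777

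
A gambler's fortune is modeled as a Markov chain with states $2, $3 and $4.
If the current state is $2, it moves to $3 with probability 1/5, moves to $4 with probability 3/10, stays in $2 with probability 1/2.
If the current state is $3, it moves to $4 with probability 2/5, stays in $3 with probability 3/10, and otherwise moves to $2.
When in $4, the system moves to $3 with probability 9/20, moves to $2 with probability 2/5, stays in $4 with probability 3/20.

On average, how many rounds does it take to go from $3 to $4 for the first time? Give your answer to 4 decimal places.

2.7586

Let t(s) be the expected number of rounds to first reach $4 from state s, with t($4) = 0. Conditioning on the first round:
t($2) = 1 + 0.5·t($2) + 0.2·t($3)
t($3) = 1 + 0.3·t($2) + 0.3·t($3)
Solving: t($2) = 3.1034, t($3) = 2.7586.
Expected rounds from $3 to $4: 2.7586.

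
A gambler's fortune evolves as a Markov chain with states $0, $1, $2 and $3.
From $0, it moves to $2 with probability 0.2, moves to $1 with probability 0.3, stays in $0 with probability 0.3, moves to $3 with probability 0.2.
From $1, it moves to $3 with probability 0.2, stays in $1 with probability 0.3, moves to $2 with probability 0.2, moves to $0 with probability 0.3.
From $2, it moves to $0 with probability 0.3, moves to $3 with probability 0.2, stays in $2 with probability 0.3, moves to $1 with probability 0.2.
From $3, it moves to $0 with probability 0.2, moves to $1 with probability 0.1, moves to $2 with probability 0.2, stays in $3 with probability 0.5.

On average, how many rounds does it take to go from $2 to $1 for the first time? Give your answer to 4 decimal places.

5.0360

Let t(s) be the expected number of rounds to first reach $1 from state s, with t($1) = 0. Conditioning on the first round:
t($0) = 1 + 0.3·t($0) + 0.2·t($2) + 0.2·t($3)
t($2) = 1 + 0.3·t($0) + 0.3·t($2) + 0.2·t($3)
t($3) = 1 + 0.2·t($0) + 0.2·t($2) + 0.5·t($3)
Solving: t($0) = 4.5324, t($2) = 5.0360, t($3) = 5.8273.
Expected rounds from $2 to $1: 5.0360.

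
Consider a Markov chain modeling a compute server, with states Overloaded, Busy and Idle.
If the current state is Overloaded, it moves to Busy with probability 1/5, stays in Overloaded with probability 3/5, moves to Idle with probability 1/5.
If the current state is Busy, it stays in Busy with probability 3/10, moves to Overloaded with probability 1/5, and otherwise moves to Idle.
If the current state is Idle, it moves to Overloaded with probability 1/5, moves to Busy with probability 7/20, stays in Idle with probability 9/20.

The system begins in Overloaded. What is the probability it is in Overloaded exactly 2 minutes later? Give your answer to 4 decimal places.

0.4400

Sum over the intermediate state after 1 minute:
P = P(Overloaded→Overloaded)·P(Overloaded→Overloaded) + P(Overloaded→Busy)·P(Busy→Overloaded) + P(Overloaded→Idle)·P(Idle→Overloaded)
  = 0.6×0.6 + 0.2×0.2 + 0.2×0.2
  = 0.3600 + 0.0400 + 0.0400 = 0.4400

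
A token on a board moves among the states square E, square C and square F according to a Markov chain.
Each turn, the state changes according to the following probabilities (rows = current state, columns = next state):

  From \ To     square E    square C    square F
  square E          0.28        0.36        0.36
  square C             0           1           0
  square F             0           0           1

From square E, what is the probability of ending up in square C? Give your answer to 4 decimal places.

0.5000

Let h(s) be the probability of absorption at square C starting from transient state s. Then h(square C) = 1 and h(square F) = 0. By first-step analysis:
h(square E) = 0.28·h(square E) + 0.36·1 + 0.36·0
Solving: h(square E) = 0.5000.
Starting from square E, the probability is 0.5000.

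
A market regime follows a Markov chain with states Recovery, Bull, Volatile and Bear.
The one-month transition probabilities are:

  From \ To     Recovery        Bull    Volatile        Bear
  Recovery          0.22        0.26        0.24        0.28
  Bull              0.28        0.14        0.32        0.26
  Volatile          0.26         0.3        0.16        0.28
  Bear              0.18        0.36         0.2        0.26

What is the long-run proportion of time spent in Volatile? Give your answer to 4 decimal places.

Let the stationary distribution be π with π = πP and π_1 + π_2 + π_3 + π_4 = 1.
π_1 = 0.22·π_1 + 0.28·π_2 + 0.26·π_3 + 0.18·π_4
π_2 = 0.26·π_1 + 0.14·π_2 + 0.3·π_3 + 0.36·π_4
π_3 = 0.24·π_1 + 0.32·π_2 + 0.16·π_3 + 0.2·π_4
Solving with the normalization constraint gives π = (0.2344, 0.2645, 0.2318, 0.2693).
So the stationary probability of Volatile is 0.2318.

0.2318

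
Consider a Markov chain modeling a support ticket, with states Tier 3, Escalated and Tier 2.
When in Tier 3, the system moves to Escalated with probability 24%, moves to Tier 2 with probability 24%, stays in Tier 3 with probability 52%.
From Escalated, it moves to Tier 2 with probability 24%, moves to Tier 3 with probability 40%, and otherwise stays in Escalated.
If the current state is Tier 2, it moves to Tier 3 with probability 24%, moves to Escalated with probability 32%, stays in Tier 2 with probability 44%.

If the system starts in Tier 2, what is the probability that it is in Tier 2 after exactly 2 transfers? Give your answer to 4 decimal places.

0.3280

Sum over the intermediate state after 1 transfer:
P = P(Tier 2→Tier 3)·P(Tier 3→Tier 2) + P(Tier 2→Escalated)·P(Escalated→Tier 2) + P(Tier 2→Tier 2)·P(Tier 2→Tier 2)
  = 0.24×0.24 + 0.32×0.24 + 0.44×0.44
  = 0.0576 + 0.0768 + 0.1936 = 0.3280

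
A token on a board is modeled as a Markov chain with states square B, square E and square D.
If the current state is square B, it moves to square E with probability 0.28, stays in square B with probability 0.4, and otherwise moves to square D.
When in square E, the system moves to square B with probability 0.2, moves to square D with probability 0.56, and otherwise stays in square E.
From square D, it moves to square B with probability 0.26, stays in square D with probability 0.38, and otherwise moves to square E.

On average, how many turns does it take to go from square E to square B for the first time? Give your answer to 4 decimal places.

Let t(s) be the expected number of turns to first reach square B from state s, with t(square B) = 0. Conditioning on the first turn:
t(square E) = 1 + 0.24·t(square E) + 0.56·t(square D)
t(square D) = 1 + 0.36·t(square E) + 0.38·t(square D)
Solving: t(square E) = 4.3769, t(square D) = 4.1543.
Expected turns from square E to square B: 4.3769.

4.3769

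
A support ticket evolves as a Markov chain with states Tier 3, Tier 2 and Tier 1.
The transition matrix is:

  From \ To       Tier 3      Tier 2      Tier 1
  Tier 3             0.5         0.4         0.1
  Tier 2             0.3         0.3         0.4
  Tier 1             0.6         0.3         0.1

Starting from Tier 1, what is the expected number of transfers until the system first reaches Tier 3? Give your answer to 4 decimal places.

Let t(s) be the expected number of transfers to first reach Tier 3 from state s, with t(Tier 3) = 0. Conditioning on the first transfer:
t(Tier 2) = 1 + 0.3·t(Tier 2) + 0.4·t(Tier 1)
t(Tier 1) = 1 + 0.3·t(Tier 2) + 0.1·t(Tier 1)
Solving: t(Tier 2) = 2.5490, t(Tier 1) = 1.9608.
Expected transfers from Tier 1 to Tier 3: 1.9608.

1.9608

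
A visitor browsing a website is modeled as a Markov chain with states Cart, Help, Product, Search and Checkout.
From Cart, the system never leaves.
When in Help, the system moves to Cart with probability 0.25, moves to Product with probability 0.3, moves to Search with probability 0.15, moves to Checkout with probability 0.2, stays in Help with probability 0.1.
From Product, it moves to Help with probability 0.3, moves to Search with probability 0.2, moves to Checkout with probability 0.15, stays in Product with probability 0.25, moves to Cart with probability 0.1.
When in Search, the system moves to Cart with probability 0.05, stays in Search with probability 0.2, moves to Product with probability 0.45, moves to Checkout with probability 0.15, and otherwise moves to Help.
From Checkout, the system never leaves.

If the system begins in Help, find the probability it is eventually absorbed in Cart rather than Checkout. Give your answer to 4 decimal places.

Let h(s) be the probability of absorption at Cart starting from transient state s. Then h(Cart) = 1 and h(Checkout) = 0. By first-step analysis:
h(Help) = 0.25·1 + 0.1·h(Help) + 0.3·h(Product) + 0.15·h(Search) + 0.2·0
h(Product) = 0.1·1 + 0.3·h(Help) + 0.25·h(Product) + 0.2·h(Search) + 0.15·0
h(Search) = 0.05·1 + 0.15·h(Help) + 0.45·h(Product) + 0.2·h(Search) + 0.15·0
Solving: h(Help) = 0.4895, h(Product) = 0.4356, h(Search) = 0.3993.
Starting from Help, the probability is 0.4895.

0.4895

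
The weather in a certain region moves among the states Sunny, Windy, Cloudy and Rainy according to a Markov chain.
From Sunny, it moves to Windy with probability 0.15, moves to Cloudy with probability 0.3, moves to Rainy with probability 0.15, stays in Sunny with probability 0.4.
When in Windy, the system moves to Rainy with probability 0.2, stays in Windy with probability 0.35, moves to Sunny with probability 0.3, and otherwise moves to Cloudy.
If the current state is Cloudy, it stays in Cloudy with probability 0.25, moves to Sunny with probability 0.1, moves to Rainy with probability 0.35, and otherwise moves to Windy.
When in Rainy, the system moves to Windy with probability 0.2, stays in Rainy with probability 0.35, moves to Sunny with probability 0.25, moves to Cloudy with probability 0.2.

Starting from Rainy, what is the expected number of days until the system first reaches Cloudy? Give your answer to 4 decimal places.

4.5490

Let t(s) be the expected number of days to first reach Cloudy from state s, with t(Cloudy) = 0. Conditioning on the first day:
t(Sunny) = 1 + 0.4·t(Sunny) + 0.15·t(Windy) + 0.15·t(Rainy)
t(Windy) = 1 + 0.3·t(Sunny) + 0.35·t(Windy) + 0.2·t(Rainy)
t(Rainy) = 1 + 0.25·t(Sunny) + 0.2·t(Windy) + 0.35·t(Rainy)
Solving: t(Sunny) = 4.0000, t(Windy) = 4.7843, t(Rainy) = 4.5490.
Expected days from Rainy to Cloudy: 4.5490.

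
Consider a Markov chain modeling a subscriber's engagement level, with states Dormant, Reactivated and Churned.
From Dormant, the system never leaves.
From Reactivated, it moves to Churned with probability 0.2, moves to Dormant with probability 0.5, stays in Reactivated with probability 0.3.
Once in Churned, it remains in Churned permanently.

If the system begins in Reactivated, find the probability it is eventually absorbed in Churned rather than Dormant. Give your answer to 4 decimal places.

Let h(s) be the probability of absorption at Churned starting from transient state s. Then h(Churned) = 1 and h(Dormant) = 0. By first-step analysis:
h(Reactivated) = 0.5·0 + 0.3·h(Reactivated) + 0.2·1
Solving: h(Reactivated) = 0.2857.
Starting from Reactivated, the probability is 0.2857.

0.2857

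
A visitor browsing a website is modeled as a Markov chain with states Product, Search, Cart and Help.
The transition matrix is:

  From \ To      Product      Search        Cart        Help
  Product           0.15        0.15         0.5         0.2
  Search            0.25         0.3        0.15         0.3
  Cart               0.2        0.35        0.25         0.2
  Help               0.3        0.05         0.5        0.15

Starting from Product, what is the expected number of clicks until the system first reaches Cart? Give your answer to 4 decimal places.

Let t(s) be the expected number of clicks to first reach Cart from state s, with t(Cart) = 0. Conditioning on the first click:
t(Product) = 1 + 0.15·t(Product) + 0.15·t(Search) + 0.2·t(Help)
t(Search) = 1 + 0.25·t(Product) + 0.3·t(Search) + 0.3·t(Help)
t(Help) = 1 + 0.3·t(Product) + 0.05·t(Search) + 0.15·t(Help)
Solving: t(Product) = 2.2388, t(Search) = 3.1504, t(Help) = 2.1519.
Expected clicks from Product to Cart: 2.2388.

2.2388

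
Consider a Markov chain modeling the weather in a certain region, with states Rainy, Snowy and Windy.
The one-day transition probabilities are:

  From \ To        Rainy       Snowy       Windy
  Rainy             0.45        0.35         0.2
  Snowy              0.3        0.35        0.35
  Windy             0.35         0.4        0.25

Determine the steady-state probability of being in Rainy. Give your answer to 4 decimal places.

0.3687

Let the stationary distribution be π with π = πP and π_1 + π_2 + π_3 = 1.
π_1 = 0.45·π_1 + 0.3·π_2 + 0.35·π_3
π_2 = 0.35·π_1 + 0.35·π_2 + 0.4·π_3
Solving with the normalization constraint gives π = (0.3687, 0.3634, 0.2679).
So the stationary probability of Rainy is 0.3687.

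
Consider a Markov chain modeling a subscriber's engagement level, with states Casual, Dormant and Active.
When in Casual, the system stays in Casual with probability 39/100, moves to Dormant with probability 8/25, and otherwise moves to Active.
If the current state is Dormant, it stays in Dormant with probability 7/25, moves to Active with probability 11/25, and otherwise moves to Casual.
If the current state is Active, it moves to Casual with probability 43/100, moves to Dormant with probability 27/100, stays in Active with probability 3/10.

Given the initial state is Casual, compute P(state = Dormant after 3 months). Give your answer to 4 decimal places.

0.2912

Propagate the distribution vector 3 months from Casual.
After 0 months: (1.0000, 0.0000, 0.0000)
After 1 month: (0.3900, 0.3200, 0.2900)
After 2 months: (0.3664, 0.2927, 0.3409)
After 3 months: (0.3714, 0.2912, 0.3373)
P(in Dormant after 3 months) = 0.2912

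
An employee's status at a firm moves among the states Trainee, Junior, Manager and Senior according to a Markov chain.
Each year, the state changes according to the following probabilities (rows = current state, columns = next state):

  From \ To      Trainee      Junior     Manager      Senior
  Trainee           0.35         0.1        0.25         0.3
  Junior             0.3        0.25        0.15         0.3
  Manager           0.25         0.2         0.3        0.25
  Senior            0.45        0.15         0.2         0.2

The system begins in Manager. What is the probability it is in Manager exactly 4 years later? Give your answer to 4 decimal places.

0.2322

Propagate the distribution vector 4 years from Manager.
After 0 years: (0.0000, 0.0000, 1.0000, 0.0000)
After 1 year: (0.2500, 0.2000, 0.3000, 0.2500)
After 2 years: (0.3350, 0.1725, 0.2325, 0.2600)
After 3 years: (0.3441, 0.1621, 0.2314, 0.2624)
After 4 years: (0.3450, 0.1606, 0.2322, 0.2622)
P(in Manager after 4 years) = 0.2322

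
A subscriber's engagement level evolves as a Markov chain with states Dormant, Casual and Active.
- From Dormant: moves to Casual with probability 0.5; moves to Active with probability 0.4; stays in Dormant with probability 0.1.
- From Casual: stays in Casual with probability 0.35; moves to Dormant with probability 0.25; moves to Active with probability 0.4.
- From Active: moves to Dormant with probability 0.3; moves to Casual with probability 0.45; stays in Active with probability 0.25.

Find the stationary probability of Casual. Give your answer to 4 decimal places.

Let the stationary distribution be π with π = πP and π_1 + π_2 + π_3 = 1.
π_1 = 0.1·π_1 + 0.25·π_2 + 0.3·π_3
π_2 = 0.5·π_1 + 0.35·π_2 + 0.45·π_3
Solving with the normalization constraint gives π = (0.2325, 0.4197, 0.3478).
So the stationary probability of Casual is 0.4197.

0.4197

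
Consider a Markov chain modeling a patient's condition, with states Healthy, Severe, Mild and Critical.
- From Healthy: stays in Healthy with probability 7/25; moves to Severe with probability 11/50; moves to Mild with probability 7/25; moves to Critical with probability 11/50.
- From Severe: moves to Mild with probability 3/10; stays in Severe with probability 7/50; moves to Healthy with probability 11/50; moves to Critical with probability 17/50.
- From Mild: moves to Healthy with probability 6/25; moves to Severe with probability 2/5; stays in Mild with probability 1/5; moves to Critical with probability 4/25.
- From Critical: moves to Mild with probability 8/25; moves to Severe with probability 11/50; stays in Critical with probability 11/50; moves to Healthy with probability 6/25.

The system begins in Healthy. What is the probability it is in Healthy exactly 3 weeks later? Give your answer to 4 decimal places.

0.2448

Propagate the distribution vector 3 weeks from Healthy.
After 0 weeks: (1.0000, 0.0000, 0.0000, 0.0000)
After 1 week: (0.2800, 0.2200, 0.2800, 0.2200)
After 2 weeks: (0.2468, 0.2528, 0.2708, 0.2296)
After 3 weeks: (0.2448, 0.2485, 0.2726, 0.2341)
P(in Healthy after 3 weeks) = 0.2448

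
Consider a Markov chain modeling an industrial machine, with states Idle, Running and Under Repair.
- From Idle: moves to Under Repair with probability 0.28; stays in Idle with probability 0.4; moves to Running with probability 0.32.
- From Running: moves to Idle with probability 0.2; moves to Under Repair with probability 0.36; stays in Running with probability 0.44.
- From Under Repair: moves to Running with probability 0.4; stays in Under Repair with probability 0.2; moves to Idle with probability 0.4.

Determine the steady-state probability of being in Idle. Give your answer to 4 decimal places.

0.3220

Let the stationary distribution be π with π = πP and π_1 + π_2 + π_3 = 1.
π_1 = 0.4·π_1 + 0.2·π_2 + 0.4·π_3
π_2 = 0.32·π_1 + 0.44·π_2 + 0.4·π_3
Solving with the normalization constraint gives π = (0.3220, 0.3898, 0.2881).
So the stationary probability of Idle is 0.3220.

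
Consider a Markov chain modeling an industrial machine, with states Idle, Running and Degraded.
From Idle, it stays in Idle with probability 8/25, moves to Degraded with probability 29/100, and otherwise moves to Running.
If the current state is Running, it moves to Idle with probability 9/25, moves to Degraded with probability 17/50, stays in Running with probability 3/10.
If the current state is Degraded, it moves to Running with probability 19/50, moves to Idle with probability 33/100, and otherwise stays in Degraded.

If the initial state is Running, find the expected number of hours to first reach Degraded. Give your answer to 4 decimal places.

Let t(s) be the expected number of hours to first reach Degraded from state s, with t(Degraded) = 0. Conditioning on the first hour:
t(Idle) = 1 + 0.32·t(Idle) + 0.39·t(Running)
t(Running) = 1 + 0.36·t(Idle) + 0.3·t(Running)
Solving: t(Idle) = 3.2479, t(Running) = 3.0989.
Expected hours from Running to Degraded: 3.0989.

3.0989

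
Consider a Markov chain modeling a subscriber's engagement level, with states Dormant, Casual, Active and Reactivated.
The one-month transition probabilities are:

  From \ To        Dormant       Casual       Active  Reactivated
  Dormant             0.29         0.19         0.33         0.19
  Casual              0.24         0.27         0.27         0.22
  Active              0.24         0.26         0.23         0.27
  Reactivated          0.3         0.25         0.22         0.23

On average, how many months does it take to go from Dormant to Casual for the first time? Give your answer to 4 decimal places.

Let t(s) be the expected number of months to first reach Casual from state s, with t(Casual) = 0. Conditioning on the first month:
t(Dormant) = 1 + 0.29·t(Dormant) + 0.33·t(Active) + 0.19·t(Reactivated)
t(Active) = 1 + 0.24·t(Dormant) + 0.23·t(Active) + 0.27·t(Reactivated)
t(Reactivated) = 1 + 0.3·t(Dormant) + 0.22·t(Active) + 0.23·t(Reactivated)
Solving: t(Dormant) = 4.4900, t(Active) = 4.1864, t(Reactivated) = 4.2442.
Expected months from Dormant to Casual: 4.4900.

4.4900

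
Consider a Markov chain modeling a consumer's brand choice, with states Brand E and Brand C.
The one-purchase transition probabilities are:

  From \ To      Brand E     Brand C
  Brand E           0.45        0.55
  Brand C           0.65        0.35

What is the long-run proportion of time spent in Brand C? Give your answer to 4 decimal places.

0.4583

Let the stationary distribution be π with π = πP and π_1 + π_2 = 1.
π_1 = 0.45·π_1 + 0.65·π_2
Solving with the normalization constraint gives π = (0.5417, 0.4583).
So the stationary probability of Brand C is 0.4583.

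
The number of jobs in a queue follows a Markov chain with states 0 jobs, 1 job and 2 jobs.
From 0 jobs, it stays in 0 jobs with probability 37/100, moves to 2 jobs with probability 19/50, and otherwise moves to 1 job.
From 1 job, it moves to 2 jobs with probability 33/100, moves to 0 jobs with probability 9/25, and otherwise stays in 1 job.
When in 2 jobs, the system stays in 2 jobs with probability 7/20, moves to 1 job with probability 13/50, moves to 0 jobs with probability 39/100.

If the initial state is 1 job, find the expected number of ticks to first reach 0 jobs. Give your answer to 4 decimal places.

2.7020

Let t(s) be the expected number of ticks to first reach 0 jobs from state s, with t(0 jobs) = 0. Conditioning on the first tick:
t(1 job) = 1 + 0.31·t(1 job) + 0.33·t(2 jobs)
t(2 jobs) = 1 + 0.26·t(1 job) + 0.35·t(2 jobs)
Solving: t(1 job) = 2.7020, t(2 jobs) = 2.6192.
Expected ticks from 1 job to 0 jobs: 2.7020.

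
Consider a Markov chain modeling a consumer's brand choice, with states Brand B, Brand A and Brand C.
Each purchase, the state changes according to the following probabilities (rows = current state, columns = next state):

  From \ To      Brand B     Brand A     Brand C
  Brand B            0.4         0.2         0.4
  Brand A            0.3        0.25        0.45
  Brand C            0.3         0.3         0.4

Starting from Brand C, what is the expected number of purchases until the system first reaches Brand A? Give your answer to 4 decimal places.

3.7500

Let t(s) be the expected number of purchases to first reach Brand A from state s, with t(Brand A) = 0. Conditioning on the first purchase:
t(Brand B) = 1 + 0.4·t(Brand B) + 0.4·t(Brand C)
t(Brand C) = 1 + 0.3·t(Brand B) + 0.4·t(Brand C)
Solving: t(Brand B) = 4.1667, t(Brand C) = 3.7500.
Expected purchases from Brand C to Brand A: 3.7500.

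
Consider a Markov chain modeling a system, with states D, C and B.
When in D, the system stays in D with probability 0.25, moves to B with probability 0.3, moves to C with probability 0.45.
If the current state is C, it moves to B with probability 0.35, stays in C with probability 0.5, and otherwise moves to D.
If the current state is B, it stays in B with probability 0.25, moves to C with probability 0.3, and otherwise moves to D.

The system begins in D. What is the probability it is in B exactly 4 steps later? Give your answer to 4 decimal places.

0.3060

Propagate the distribution vector 4 steps from D.
After 0 steps: (1.0000, 0.0000, 0.0000)
After 1 step: (0.2500, 0.4500, 0.3000)
After 2 steps: (0.2650, 0.4275, 0.3075)
After 3 steps: (0.2688, 0.4253, 0.3060)
After 4 steps: (0.2687, 0.4254, 0.3060)
P(in B after 4 steps) = 0.3060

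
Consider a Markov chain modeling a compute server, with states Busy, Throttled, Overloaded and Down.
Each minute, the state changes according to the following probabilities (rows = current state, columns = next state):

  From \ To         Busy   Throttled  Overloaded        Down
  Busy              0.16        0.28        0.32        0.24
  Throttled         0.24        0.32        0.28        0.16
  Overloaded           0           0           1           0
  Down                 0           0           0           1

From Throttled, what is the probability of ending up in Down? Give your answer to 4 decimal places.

0.3810

Let h(s) be the probability of absorption at Down starting from transient state s. Then h(Down) = 1 and h(Overloaded) = 0. By first-step analysis:
h(Busy) = 0.16·h(Busy) + 0.28·h(Throttled) + 0.32·0 + 0.24·1
h(Throttled) = 0.24·h(Busy) + 0.32·h(Throttled) + 0.28·0 + 0.16·1
Solving: h(Busy) = 0.4127, h(Throttled) = 0.3810.
Starting from Throttled, the probability is 0.3810.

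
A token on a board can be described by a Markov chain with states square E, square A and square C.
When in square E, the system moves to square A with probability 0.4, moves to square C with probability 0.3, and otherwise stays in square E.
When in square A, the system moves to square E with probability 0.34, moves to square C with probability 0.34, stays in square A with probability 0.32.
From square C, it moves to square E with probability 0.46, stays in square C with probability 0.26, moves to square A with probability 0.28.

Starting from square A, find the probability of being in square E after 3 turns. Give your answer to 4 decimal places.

Propagate the distribution vector 3 turns from square A.
After 0 turns: (0.0000, 1.0000, 0.0000)
After 1 turn: (0.3400, 0.3200, 0.3400)
After 2 turns: (0.3672, 0.3336, 0.2992)
After 3 turns: (0.3612, 0.3374, 0.3014)
P(in square E after 3 turns) = 0.3612

0.3612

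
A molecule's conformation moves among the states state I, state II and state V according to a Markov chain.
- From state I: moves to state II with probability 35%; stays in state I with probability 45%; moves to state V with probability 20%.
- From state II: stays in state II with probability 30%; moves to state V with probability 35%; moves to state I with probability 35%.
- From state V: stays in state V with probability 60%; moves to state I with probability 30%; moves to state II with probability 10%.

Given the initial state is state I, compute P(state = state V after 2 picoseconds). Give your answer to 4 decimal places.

0.3325

Sum over the intermediate state after 1 picosecond:
P = P(state I→state I)·P(state I→state V) + P(state I→state II)·P(state II→state V) + P(state I→state V)·P(state V→state V)
  = 0.45×0.2 + 0.35×0.35 + 0.2×0.6
  = 0.0900 + 0.1225 + 0.1200 = 0.3325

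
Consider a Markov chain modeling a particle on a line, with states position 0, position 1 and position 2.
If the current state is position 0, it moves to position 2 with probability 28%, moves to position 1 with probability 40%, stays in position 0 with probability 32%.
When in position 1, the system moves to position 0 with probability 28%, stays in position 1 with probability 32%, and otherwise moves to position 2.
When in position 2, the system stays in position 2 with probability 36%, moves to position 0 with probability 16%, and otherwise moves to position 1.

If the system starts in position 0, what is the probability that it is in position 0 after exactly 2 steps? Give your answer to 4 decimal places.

Sum over the intermediate state after 1 step:
P = P(position 0→position 0)·P(position 0→position 0) + P(position 0→position 1)·P(position 1→position 0) + P(position 0→position 2)·P(position 2→position 0)
  = 0.32×0.32 + 0.4×0.28 + 0.28×0.16
  = 0.1024 + 0.1120 + 0.0448 = 0.2592

0.2592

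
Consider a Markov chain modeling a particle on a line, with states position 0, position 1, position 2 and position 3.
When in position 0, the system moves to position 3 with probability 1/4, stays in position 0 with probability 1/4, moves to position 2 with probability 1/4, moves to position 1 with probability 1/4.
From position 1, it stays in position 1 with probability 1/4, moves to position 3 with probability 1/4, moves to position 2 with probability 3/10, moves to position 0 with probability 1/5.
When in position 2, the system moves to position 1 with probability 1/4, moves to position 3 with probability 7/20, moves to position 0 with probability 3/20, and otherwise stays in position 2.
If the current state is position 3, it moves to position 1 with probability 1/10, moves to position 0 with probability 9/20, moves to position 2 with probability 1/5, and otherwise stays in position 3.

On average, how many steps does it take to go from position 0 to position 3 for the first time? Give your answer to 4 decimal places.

Let t(s) be the expected number of steps to first reach position 3 from state s, with t(position 3) = 0. Conditioning on the first step:
t(position 0) = 1 + 0.25·t(position 0) + 0.25·t(position 1) + 0.25·t(position 2)
t(position 1) = 1 + 0.2·t(position 0) + 0.25·t(position 1) + 0.3·t(position 2)
t(position 2) = 1 + 0.15·t(position 0) + 0.25·t(position 1) + 0.25·t(position 2)
Solving: t(position 0) = 3.6199, t(position 1) = 3.6018, t(position 2) = 3.2579.
Expected steps from position 0 to position 3: 3.6199.

3.6199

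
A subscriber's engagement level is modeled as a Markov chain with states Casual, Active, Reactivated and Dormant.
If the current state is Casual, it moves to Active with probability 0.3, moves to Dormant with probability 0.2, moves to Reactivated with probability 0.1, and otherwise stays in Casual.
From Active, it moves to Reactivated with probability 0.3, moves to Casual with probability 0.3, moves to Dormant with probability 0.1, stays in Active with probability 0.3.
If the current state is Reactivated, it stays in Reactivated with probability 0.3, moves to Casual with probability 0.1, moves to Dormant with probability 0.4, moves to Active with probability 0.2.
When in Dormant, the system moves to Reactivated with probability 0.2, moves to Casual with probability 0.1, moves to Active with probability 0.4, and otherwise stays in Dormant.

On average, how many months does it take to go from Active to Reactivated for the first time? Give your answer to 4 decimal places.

4.4578

Let t(s) be the expected number of months to first reach Reactivated from state s, with t(Reactivated) = 0. Conditioning on the first month:
t(Casual) = 1 + 0.4·t(Casual) + 0.3·t(Active) + 0.2·t(Dormant)
t(Active) = 1 + 0.3·t(Casual) + 0.3·t(Active) + 0.1·t(Dormant)
t(Dormant) = 1 + 0.1·t(Casual) + 0.4·t(Active) + 0.3·t(Dormant)
Solving: t(Casual) = 5.4819, t(Active) = 4.4578, t(Dormant) = 4.7590.
Expected months from Active to Reactivated: 4.4578.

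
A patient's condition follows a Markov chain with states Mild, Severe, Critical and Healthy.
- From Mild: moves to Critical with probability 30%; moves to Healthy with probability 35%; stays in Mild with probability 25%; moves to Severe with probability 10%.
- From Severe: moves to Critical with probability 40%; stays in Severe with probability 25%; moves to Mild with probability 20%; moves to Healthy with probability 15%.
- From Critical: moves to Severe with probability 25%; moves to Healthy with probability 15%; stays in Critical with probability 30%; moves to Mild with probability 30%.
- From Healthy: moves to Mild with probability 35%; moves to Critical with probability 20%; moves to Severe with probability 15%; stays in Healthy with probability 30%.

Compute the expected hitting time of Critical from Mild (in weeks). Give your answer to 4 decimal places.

Let t(s) be the expected number of weeks to first reach Critical from state s, with t(Critical) = 0. Conditioning on the first week:
t(Mild) = 1 + 0.25·t(Mild) + 0.1·t(Severe) + 0.35·t(Healthy)
t(Severe) = 1 + 0.2·t(Mild) + 0.25·t(Severe) + 0.15·t(Healthy)
t(Healthy) = 1 + 0.35·t(Mild) + 0.15·t(Severe) + 0.3·t(Healthy)
Solving: t(Mild) = 3.5357, t(Severe) = 3.0460, t(Healthy) = 3.8492.
Expected weeks from Mild to Critical: 3.5357.

3.5357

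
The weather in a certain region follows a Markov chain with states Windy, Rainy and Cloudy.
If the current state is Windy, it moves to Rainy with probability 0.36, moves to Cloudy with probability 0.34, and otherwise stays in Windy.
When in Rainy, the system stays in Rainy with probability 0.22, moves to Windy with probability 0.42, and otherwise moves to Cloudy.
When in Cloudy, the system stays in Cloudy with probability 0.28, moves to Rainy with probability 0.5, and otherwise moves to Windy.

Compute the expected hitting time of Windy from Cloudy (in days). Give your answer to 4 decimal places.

3.3543

Let t(s) be the expected number of days to first reach Windy from state s, with t(Windy) = 0. Conditioning on the first day:
t(Rainy) = 1 + 0.22·t(Rainy) + 0.36·t(Cloudy)
t(Cloudy) = 1 + 0.5·t(Rainy) + 0.28·t(Cloudy)
Solving: t(Rainy) = 2.8302, t(Cloudy) = 3.3543.
Expected days from Cloudy to Windy: 3.3543.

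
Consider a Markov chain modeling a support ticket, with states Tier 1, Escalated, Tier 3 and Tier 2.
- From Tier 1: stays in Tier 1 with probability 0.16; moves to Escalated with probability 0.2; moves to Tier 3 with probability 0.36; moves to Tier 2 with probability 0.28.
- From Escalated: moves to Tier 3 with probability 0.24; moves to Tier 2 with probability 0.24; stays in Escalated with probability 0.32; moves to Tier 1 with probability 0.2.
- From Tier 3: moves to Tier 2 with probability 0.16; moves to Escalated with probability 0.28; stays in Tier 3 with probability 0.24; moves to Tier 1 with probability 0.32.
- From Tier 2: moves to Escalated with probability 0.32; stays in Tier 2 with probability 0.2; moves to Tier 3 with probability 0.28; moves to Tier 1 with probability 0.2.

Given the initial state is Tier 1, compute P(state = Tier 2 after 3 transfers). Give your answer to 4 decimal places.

0.2196

Propagate the distribution vector 3 transfers from Tier 1.
After 0 transfers: (1.0000, 0.0000, 0.0000, 0.0000)
After 1 transfer: (0.1600, 0.2000, 0.3600, 0.2800)
After 2 transfers: (0.2368, 0.2864, 0.2704, 0.2064)
After 3 transfers: (0.2230, 0.2808, 0.2767, 0.2196)
P(in Tier 2 after 3 transfers) = 0.2196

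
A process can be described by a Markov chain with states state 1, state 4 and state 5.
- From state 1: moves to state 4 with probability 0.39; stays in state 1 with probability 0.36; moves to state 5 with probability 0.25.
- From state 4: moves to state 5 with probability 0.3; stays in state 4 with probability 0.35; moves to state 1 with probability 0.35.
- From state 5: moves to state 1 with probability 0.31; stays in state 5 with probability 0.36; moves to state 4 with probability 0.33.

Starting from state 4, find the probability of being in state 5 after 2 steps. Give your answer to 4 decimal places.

Sum over the intermediate state after 1 step:
P = P(state 4→state 1)·P(state 1→state 5) + P(state 4→state 4)·P(state 4→state 5) + P(state 4→state 5)·P(state 5→state 5)
  = 0.35×0.25 + 0.35×0.3 + 0.3×0.36
  = 0.0875 + 0.1050 + 0.1080 = 0.3005

0.3005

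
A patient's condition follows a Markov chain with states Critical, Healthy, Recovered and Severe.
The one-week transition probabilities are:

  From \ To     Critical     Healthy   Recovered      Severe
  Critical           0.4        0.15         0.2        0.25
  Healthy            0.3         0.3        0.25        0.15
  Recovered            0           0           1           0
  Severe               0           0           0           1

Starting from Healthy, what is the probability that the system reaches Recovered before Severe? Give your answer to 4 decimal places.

0.5600

Let h(s) be the probability of absorption at Recovered starting from transient state s. Then h(Recovered) = 1 and h(Severe) = 0. By first-step analysis:
h(Critical) = 0.4·h(Critical) + 0.15·h(Healthy) + 0.2·1 + 0.25·0
h(Healthy) = 0.3·h(Critical) + 0.3·h(Healthy) + 0.25·1 + 0.15·0
Solving: h(Critical) = 0.4733, h(Healthy) = 0.5600.
Starting from Healthy, the probability is 0.5600.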